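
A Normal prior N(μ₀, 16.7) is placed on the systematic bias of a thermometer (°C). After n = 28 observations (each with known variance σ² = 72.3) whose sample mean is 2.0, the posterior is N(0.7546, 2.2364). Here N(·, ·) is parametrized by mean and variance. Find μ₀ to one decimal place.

The posterior mean is a precision-weighted average: μ_n = (τ₀μ₀ + τ_data·x̄)/(τ₀+τ_data), with τ₀=1/σ₀² and τ_data=n/σ².
Here τ₀ = 1/16.7 = 0.059880 and τ_data = 28/72.3 = 0.387275, so τ_n = 0.447155.
Rearranging for μ₀: μ₀ = (μ_n·τ_n − τ_data·x̄)/τ₀ = (0.7546·0.447155 − 0.387275·2.0) / 0.059880 = -0.437127/0.059880 ≈ -7.3.

μ₀ = -7.3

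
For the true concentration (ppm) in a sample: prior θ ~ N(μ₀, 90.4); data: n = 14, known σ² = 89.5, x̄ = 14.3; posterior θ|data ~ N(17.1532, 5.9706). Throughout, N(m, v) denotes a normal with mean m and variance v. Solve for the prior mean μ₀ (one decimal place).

The posterior mean is a precision-weighted average: μ_n = (τ₀μ₀ + τ_data·x̄)/(τ₀+τ_data), with τ₀=1/σ₀² and τ_data=n/σ².
Here τ₀ = 1/90.4 = 0.011062 and τ_data = 14/89.5 = 0.156425, so τ_n = 0.167487.
Rearranging for μ₀: μ₀ = (μ_n·τ_n − τ_data·x̄)/τ₀ = (17.1532·0.167487 − 0.156425·14.3) / 0.011062 = 0.636061/0.011062 ≈ 57.5.

μ₀ = 57.5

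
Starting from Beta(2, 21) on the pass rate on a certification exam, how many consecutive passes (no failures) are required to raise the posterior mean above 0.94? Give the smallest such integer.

k = 328

After k passes and 0 failures the posterior is Beta(2+k, 21), with mean (2+k)/(2+21+k).
Set (2+k)/(23+k) > 0.94 and solve: k > (0.94·23 − 2)/(1 − 0.94) = 327.000.
The smallest integer exceeding 327.000 is 328, and checking k=328: (330)/(351) = 0.9402 > 0.94.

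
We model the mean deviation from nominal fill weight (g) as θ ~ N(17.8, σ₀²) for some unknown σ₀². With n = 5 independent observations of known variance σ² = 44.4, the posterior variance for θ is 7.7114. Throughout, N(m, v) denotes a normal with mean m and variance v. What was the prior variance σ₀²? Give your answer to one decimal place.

σ₀² = 58.6

For the Normal–Normal model with known σ², precisions add: τ_n = τ₀ + n/σ².
So 1/σ₀² = 1/7.7114 − 5/44.4 = 0.129678 − 0.112613 = 0.017065.
Hence σ₀² = 1/0.017065 ≈ 58.6.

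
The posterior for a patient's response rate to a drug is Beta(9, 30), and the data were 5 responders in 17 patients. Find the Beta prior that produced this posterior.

A Beta(a, b) prior with s successes and f failures in binomial data gives a Beta(a+s, b+f) posterior.
So a = 9 − 5 = 4 and b = 30 − 12 = 18.

Beta(4, 18)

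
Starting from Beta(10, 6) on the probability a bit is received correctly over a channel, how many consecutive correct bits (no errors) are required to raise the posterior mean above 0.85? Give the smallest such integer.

After k correct bits and 0 errors the posterior is Beta(10+k, 6), with mean (10+k)/(10+6+k).
Set (10+k)/(16+k) > 0.85 and solve: k > (0.85·16 − 10)/(1 − 0.85) = 24.000.
The smallest integer exceeding 24.000 is 25, and checking k=25: (35)/(41) = 0.8537 > 0.85.

k = 25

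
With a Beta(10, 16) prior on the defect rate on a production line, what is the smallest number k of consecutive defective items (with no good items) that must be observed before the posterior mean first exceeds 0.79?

k = 51

After k defective items and 0 good items the posterior is Beta(10+k, 16), with mean (10+k)/(10+16+k).
Set (10+k)/(26+k) > 0.79 and solve: k > (0.79·26 − 10)/(1 − 0.79) = 50.190.
The smallest integer exceeding 50.190 is 51, and checking k=51: (61)/(77) = 0.7922 > 0.79.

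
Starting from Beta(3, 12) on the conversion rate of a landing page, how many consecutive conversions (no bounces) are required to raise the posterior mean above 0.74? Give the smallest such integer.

k = 32

After k conversions and 0 bounces the posterior is Beta(3+k, 12), with mean (3+k)/(3+12+k).
Set (3+k)/(15+k) > 0.74 and solve: k > (0.74·15 − 3)/(1 − 0.74) = 31.154.
The smallest integer exceeding 31.154 is 32, and checking k=32: (35)/(47) = 0.7447 > 0.74.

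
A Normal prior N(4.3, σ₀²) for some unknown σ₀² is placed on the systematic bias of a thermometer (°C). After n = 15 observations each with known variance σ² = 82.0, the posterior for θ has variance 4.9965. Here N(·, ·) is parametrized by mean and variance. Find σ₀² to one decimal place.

σ₀² = 58.1

For the Normal–Normal model with known σ², precisions add: τ_n = τ₀ + n/σ².
So 1/σ₀² = 1/4.9965 − 15/82.0 = 0.200140 − 0.182927 = 0.017213.
Hence σ₀² = 1/0.017213 ≈ 58.1.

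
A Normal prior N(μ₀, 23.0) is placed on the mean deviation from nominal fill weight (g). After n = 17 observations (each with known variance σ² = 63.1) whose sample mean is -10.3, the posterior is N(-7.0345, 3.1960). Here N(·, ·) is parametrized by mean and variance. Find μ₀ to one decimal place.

The posterior mean is a precision-weighted average: μ_n = (τ₀μ₀ + τ_data·x̄)/(τ₀+τ_data), with τ₀=1/σ₀² and τ_data=n/σ².
Here τ₀ = 1/23.0 = 0.043478 and τ_data = 17/63.1 = 0.269414, so τ_n = 0.312892.
Rearranging for μ₀: μ₀ = (μ_n·τ_n − τ_data·x̄)/τ₀ = (-7.0345·0.312892 − 0.269414·-10.3) / 0.043478 = 0.573925/0.043478 ≈ 13.2.

μ₀ = 13.2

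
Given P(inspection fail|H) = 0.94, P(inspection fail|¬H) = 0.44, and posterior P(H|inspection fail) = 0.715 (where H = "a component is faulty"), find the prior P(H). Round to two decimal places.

P(H) = 0.54

Bayes' rule in odds form gives O(H|E) = O(H)·[P(E|H)/P(E|¬H)], hence O(H) = O(H|E)/LR.
Posterior odds = 0.715/(1−0.715) = 2.5088. LR = 0.94/0.44 = 2.1364.
Prior odds = 2.5088/2.1364 = 1.1743, so P(H) = 1.1743/(1+1.1743) ≈ 0.54.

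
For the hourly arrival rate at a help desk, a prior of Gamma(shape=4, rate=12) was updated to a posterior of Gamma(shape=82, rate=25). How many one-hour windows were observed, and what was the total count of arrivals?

Gamma–Poisson conjugacy: posterior shape = α + Σxᵢ, posterior rate = β + n.
Matching: Σxᵢ = 82 − 4 = 78 and n = 25 − 12 = 13.

n = 13 one-hour windows with total 78 arrivals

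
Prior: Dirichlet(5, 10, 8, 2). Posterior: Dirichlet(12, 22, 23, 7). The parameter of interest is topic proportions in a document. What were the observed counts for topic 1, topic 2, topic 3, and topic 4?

For a Dirichlet(α) prior with multinomial counts c, the posterior is Dirichlet(α + c) componentwise.
Counts are posterior − prior componentwise: 12−5=7, 22−10=12, 23−8=15, 7−2=5.

counts (7, 12, 15, 5)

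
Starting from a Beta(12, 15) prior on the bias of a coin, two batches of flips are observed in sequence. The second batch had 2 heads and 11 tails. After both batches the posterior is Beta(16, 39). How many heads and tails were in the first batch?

2 heads and 13 tails

Sequential conjugate updates are equivalent to a single update on the pooled data, so total successes = posterior α − prior α and total failures = posterior β − prior β.
Total across both batches: 16−12=4 heads, 39−15=24 tails.
Subtract the second batch: 4−2=2 heads and 24−11=13 tails.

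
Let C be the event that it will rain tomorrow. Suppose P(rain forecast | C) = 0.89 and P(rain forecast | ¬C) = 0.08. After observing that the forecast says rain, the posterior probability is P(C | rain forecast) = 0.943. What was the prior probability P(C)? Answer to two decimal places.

In odds form, posterior odds = prior odds × likelihood ratio, so prior odds = posterior odds ÷ LR.
Posterior odds = 0.943/(1−0.943) = 16.5439. LR = 0.89/0.08 = 11.1250.
Prior odds = 16.5439/11.1250 = 1.4871, so P(C) = 1.4871/(1+1.4871) ≈ 0.60.

P(C) = 0.60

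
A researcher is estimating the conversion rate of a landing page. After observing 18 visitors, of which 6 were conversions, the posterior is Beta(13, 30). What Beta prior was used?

A Beta(α, β) prior with s successes and f failures in binomial data gives a Beta(α+s, β+f) posterior.
So α = 13 − 6 = 7 and β = 30 − 12 = 18.

Beta(7, 18)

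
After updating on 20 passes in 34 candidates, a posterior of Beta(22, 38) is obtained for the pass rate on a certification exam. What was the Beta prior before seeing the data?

A Beta(a, b) prior with s successes and f failures in binomial data gives a Beta(a+s, b+f) posterior.
So a = 22 − 20 = 2 and b = 38 − 14 = 24.

Beta(2, 24)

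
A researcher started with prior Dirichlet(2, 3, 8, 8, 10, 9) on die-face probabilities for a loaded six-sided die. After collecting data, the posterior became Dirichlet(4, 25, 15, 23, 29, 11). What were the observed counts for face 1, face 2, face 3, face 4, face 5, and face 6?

For a Dirichlet(α) prior with multinomial counts c, the posterior is Dirichlet(α + c) componentwise.
Counts are posterior − prior componentwise: 4−2=2, 25−3=22, 15−8=7, 23−8=15, 29−10=19, 11−9=2.

counts (2, 22, 7, 15, 19, 2)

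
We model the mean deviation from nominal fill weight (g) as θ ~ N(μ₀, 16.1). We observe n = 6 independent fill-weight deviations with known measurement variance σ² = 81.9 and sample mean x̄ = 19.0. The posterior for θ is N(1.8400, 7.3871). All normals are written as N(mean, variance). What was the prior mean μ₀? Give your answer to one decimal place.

μ₀ = -18.4

The posterior mean is a precision-weighted average: μ_n = (τ₀μ₀ + τ_data·x̄)/(τ₀+τ_data), with τ₀=1/σ₀² and τ_data=n/σ².
Here τ₀ = 1/16.1 = 0.062112 and τ_data = 6/81.9 = 0.073260, so τ_n = 0.135372.
Rearranging for μ₀: μ₀ = (μ_n·τ_n − τ_data·x̄)/τ₀ = (1.8400·0.135372 − 0.073260·19.0) / 0.062112 = -1.142856/0.062112 ≈ -18.4.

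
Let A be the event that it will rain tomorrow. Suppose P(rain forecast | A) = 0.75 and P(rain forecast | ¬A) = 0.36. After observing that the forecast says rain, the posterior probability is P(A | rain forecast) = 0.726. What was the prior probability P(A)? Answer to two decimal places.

Bayes' rule in odds form gives O(A|E) = O(A)·[P(E|A)/P(E|¬A)], hence O(A) = O(A|E)/LR.
Posterior odds = 0.726/(1−0.726) = 2.6496. LR = 0.75/0.36 = 2.0833.
Prior odds = 2.6496/2.0833 = 1.2718, so P(A) = 1.2718/(1+1.2718) ≈ 0.56.

P(A) = 0.56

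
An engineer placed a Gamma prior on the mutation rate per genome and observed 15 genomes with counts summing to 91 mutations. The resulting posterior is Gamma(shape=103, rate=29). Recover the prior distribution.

Gamma(shape=12, rate=14)

A Gamma(α, β) prior (rate parametrization) on a Poisson rate with n observations summing to S gives posterior Gamma(α+S, β+n).
So α = 103 − 91 = 12 and β = 29 − 15 = 14.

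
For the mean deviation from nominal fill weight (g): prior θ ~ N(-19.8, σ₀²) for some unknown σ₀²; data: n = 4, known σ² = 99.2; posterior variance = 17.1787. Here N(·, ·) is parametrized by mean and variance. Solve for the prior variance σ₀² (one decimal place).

σ₀² = 55.9

Posterior precision equals prior precision plus data precision: 1/σ_n² = 1/σ₀² + n/σ².
So 1/σ₀² = 1/17.1787 − 4/99.2 = 0.058212 − 0.040323 = 0.017889.
Hence σ₀² = 1/0.017889 ≈ 55.9.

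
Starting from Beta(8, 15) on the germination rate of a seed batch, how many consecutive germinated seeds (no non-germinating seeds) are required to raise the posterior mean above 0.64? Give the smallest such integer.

After k germinated seeds and 0 non-germinating seeds the posterior is Beta(8+k, 15), with mean (8+k)/(8+15+k).
Set (8+k)/(23+k) > 0.64 and solve: k > (0.64·23 − 8)/(1 − 0.64) = 18.667.
The smallest integer exceeding 18.667 is 19, and checking k=19: (27)/(42) = 0.6429 > 0.64.

k = 19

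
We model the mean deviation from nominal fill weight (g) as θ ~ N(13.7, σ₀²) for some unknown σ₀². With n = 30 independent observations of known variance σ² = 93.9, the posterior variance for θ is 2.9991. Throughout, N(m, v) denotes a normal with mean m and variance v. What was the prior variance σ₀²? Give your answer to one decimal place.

σ₀² = 71.7

For the Normal–Normal model with known σ², precisions add: τ_n = τ₀ + n/σ².
So 1/σ₀² = 1/2.9991 − 30/93.9 = 0.333433 − 0.319489 = 0.013944.
Hence σ₀² = 1/0.013944 ≈ 71.7.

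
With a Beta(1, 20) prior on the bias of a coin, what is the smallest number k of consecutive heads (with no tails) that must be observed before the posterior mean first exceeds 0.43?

k = 15

After k heads and 0 tails the posterior is Beta(1+k, 20), with mean (1+k)/(1+20+k).
Set (1+k)/(21+k) > 0.43 and solve: k > (0.43·21 − 1)/(1 − 0.43) = 14.088.
The smallest integer exceeding 14.088 is 15.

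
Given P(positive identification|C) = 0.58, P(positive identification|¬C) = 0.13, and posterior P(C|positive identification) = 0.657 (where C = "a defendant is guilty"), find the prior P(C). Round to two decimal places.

P(C) = 0.30

Bayes' rule in odds form gives O(C|E) = O(C)·[P(E|C)/P(E|¬C)], hence O(C) = O(C|E)/LR.
Posterior odds = 0.657/(1−0.657) = 1.9155. LR = 0.58/0.13 = 4.4615.
Prior odds = 1.9155/4.4615 = 0.4293, so P(C) = 0.4293/(1+0.4293) ≈ 0.30.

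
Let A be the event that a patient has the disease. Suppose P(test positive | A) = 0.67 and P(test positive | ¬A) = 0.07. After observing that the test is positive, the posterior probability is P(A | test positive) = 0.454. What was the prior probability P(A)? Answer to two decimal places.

Bayes' rule in odds form gives O(A|E) = O(A)·[P(E|A)/P(E|¬A)], hence O(A) = O(A|E)/LR.
Posterior odds = 0.454/(1−0.454) = 0.8315. LR = 0.67/0.07 = 9.5714.
Prior odds = 0.8315/9.5714 = 0.0869, so P(A) = 0.0869/(1+0.0869) ≈ 0.08.

P(A) = 0.08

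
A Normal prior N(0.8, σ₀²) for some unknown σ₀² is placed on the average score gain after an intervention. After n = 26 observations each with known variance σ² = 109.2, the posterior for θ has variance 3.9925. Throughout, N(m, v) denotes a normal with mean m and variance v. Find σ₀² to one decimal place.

Posterior precision equals prior precision plus data precision: 1/σ_n² = 1/σ₀² + n/σ².
So 1/σ₀² = 1/3.9925 − 26/109.2 = 0.250470 − 0.238095 = 0.012375.
Hence σ₀² = 1/0.012375 ≈ 80.8.

σ₀² = 80.8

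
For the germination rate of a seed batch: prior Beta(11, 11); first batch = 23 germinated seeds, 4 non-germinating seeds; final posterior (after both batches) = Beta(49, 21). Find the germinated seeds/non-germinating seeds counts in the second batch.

Because Beta–binomial updating is additive in the counts, the combined data contributed (α_post−α_prior, β_post−β_prior) successes and failures.
Total across both batches: 49−11=38 germinated seeds, 21−11=10 non-germinating seeds.
Subtract the first batch: 38−23=15 germinated seeds and 10−4=6 non-germinating seeds.

15 germinated seeds and 6 non-germinating seeds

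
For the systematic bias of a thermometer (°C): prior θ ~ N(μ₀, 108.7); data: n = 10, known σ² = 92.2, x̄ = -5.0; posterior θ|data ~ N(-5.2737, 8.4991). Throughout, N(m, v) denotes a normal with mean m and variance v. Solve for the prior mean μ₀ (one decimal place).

μ₀ = -8.5

The posterior mean is a precision-weighted average: μ_n = (τ₀μ₀ + τ_data·x̄)/(τ₀+τ_data), with τ₀=1/σ₀² and τ_data=n/σ².
Here τ₀ = 1/108.7 = 0.009200 and τ_data = 10/92.2 = 0.108460, so τ_n = 0.117660.
Rearranging for μ₀: μ₀ = (μ_n·τ_n − τ_data·x̄)/τ₀ = (-5.2737·0.117660 − 0.108460·-5.0) / 0.009200 = -0.078204/0.009200 ≈ -8.5.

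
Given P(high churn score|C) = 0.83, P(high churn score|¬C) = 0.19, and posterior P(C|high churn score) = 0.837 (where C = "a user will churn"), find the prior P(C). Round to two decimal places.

In odds form, posterior odds = prior odds × likelihood ratio, so prior odds = posterior odds ÷ LR.
Posterior odds = 0.837/(1−0.837) = 5.1350. LR = 0.83/0.19 = 4.3684.
Prior odds = 5.1350/4.3684 = 1.1755, so P(C) = 1.1755/(1+1.1755) ≈ 0.54.

P(C) = 0.54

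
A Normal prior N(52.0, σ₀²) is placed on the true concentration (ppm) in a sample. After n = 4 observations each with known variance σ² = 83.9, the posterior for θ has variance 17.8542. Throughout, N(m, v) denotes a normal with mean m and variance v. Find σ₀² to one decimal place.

σ₀² = 120.0

Posterior precision equals prior precision plus data precision: 1/σ_n² = 1/σ₀² + n/σ².
So 1/σ₀² = 1/17.8542 − 4/83.9 = 0.056009 − 0.047676 = 0.008333.
Hence σ₀² = 1/0.008333 ≈ 120.0.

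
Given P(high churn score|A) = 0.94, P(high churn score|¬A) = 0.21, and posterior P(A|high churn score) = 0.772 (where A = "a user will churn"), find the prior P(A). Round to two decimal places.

P(A) = 0.43

Bayes' rule in odds form gives O(A|E) = O(A)·[P(E|A)/P(E|¬A)], hence O(A) = O(A|E)/LR.
Posterior odds = 0.772/(1−0.772) = 3.3860. LR = 0.94/0.21 = 4.4762.
Prior odds = 3.3860/4.4762 = 0.7564, so P(A) = 0.7564/(1+0.7564) ≈ 0.43.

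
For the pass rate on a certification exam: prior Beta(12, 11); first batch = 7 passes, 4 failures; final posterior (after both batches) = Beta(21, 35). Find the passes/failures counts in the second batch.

2 passes and 20 failures

Because Beta–binomial updating is additive in the counts, the combined data contributed (α_post−α_prior, β_post−β_prior) successes and failures.
Total across both batches: 21−12=9 passes, 35−11=24 failures.
Subtract the first batch: 9−7=2 passes and 24−4=20 failures.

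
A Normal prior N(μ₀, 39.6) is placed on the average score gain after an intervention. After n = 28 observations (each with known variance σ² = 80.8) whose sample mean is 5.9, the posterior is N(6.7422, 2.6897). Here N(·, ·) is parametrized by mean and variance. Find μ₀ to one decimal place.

μ₀ = 18.3

The posterior mean is a precision-weighted average: μ_n = (τ₀μ₀ + τ_data·x̄)/(τ₀+τ_data), with τ₀=1/σ₀² and τ_data=n/σ².
Here τ₀ = 1/39.6 = 0.025253 and τ_data = 28/80.8 = 0.346535, so τ_n = 0.371788.
Rearranging for μ₀: μ₀ = (μ_n·τ_n − τ_data·x̄)/τ₀ = (6.7422·0.371788 − 0.346535·5.9) / 0.025253 = 0.462113/0.025253 ≈ 18.3.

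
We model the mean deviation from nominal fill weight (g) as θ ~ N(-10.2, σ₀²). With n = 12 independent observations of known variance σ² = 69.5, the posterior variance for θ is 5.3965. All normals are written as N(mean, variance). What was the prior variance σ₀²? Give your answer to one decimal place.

σ₀² = 79.1

For the Normal–Normal model with known σ², precisions add: τ_n = τ₀ + n/σ².
So 1/σ₀² = 1/5.3965 − 12/69.5 = 0.185305 − 0.172662 = 0.012643.
Hence σ₀² = 1/0.012643 ≈ 79.1.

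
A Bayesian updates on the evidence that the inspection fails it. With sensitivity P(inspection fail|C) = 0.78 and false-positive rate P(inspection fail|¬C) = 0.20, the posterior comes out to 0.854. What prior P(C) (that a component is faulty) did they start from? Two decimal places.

P(C) = 0.60

In odds form, posterior odds = prior odds × likelihood ratio, so prior odds = posterior odds ÷ LR.
Posterior odds = 0.854/(1−0.854) = 5.8493. LR = 0.78/0.20 = 3.9000.
Prior odds = 5.8493/3.9000 = 1.4998, so P(C) = 1.4998/(1+1.4998) ≈ 0.60.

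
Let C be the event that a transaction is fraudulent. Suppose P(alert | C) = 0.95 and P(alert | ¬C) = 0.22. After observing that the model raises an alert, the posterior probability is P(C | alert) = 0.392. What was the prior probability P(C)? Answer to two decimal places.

P(C) = 0.13

Bayes' rule in odds form gives O(C|E) = O(C)·[P(E|C)/P(E|¬C)], hence O(C) = O(C|E)/LR.
Posterior odds = 0.392/(1−0.392) = 0.6447. LR = 0.95/0.22 = 4.3182.
Prior odds = 0.6447/4.3182 = 0.1493, so P(C) = 0.1493/(1+0.1493) ≈ 0.13.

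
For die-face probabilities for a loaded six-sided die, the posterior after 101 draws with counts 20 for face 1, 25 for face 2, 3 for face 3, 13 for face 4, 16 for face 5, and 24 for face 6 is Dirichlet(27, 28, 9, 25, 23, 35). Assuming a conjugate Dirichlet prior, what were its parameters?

For a Dirichlet(α) prior with multinomial counts c, the posterior is Dirichlet(α + c) componentwise.
Subtract each count from the matching posterior parameter: 27−20=7, 28−25=3, 9−3=6, 25−13=12, 23−16=7, 35−24=11.

Dirichlet(7, 3, 6, 12, 7, 11)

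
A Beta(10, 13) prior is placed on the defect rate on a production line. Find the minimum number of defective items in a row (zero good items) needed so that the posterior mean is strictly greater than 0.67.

After k defective items and 0 good items the posterior is Beta(10+k, 13), with mean (10+k)/(10+13+k).
Set (10+k)/(23+k) > 0.67 and solve: k > (0.67·23 − 10)/(1 − 0.67) = 16.394.
The smallest integer exceeding 16.394 is 17.

k = 17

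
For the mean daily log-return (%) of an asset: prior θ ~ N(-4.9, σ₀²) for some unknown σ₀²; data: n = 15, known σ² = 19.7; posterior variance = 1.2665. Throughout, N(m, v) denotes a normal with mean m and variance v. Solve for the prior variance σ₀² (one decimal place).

σ₀² = 35.5

For the Normal–Normal model with known σ², precisions add: τ_n = τ₀ + n/σ².
So 1/σ₀² = 1/1.2665 − 15/19.7 = 0.789578 − 0.761421 = 0.028157.
Hence σ₀² = 1/0.028157 ≈ 35.5.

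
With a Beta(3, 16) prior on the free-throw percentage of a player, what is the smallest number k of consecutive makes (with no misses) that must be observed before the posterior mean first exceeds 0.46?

k = 11

After k makes and 0 misses the posterior is Beta(3+k, 16), with mean (3+k)/(3+16+k).
Set (3+k)/(19+k) > 0.46 and solve: k > (0.46·19 − 3)/(1 − 0.46) = 10.630.
The smallest integer exceeding 10.630 is 11, and checking k=11: (14)/(30) = 0.4667 > 0.46.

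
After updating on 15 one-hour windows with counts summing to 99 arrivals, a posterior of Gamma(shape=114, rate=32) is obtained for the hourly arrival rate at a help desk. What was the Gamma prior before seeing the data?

Gamma–Poisson conjugacy: posterior shape = α + Σxᵢ, posterior rate = β + n.
So α = 114 − 99 = 15 and β = 32 − 15 = 17.

Gamma(shape=15, rate=17)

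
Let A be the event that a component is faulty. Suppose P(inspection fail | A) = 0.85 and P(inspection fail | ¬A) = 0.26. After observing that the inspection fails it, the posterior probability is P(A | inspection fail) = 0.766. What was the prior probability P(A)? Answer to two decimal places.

P(A) = 0.50

In odds form, posterior odds = prior odds × likelihood ratio, so prior odds = posterior odds ÷ LR.
Posterior odds = 0.766/(1−0.766) = 3.2735. LR = 0.85/0.26 = 3.2692.
Prior odds = 3.2735/3.2692 = 1.0013, so P(A) = 1.0013/(1+1.0013) ≈ 0.50.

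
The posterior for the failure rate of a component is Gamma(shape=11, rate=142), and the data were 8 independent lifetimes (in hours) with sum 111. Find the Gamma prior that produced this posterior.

For an exponential likelihood with a Gamma(α, β) prior on the rate, n observations with total T give posterior Gamma(α+n, β+T).
So α = 11 − 8 = 3 and β = 142 − 111 = 31.

Gamma(shape=3, rate=31)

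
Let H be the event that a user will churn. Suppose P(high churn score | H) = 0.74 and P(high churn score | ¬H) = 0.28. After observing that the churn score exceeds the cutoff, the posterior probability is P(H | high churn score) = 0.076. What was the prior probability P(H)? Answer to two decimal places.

P(H) = 0.03

Bayes' rule in odds form gives O(H|E) = O(H)·[P(E|H)/P(E|¬H)], hence O(H) = O(H|E)/LR.
Posterior odds = 0.076/(1−0.076) = 0.0823. LR = 0.74/0.28 = 2.6429.
Prior odds = 0.0823/2.6429 = 0.0311, so P(H) = 0.0311/(1+0.0311) ≈ 0.03.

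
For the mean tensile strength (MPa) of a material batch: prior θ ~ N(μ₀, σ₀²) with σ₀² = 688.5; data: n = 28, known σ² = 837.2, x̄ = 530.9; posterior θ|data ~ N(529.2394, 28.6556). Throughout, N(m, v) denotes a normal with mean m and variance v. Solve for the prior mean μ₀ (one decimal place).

μ₀ = 491.0

With known observation variance, the Normal–Normal posterior has precision τ_n = τ₀ + n/σ² and mean μ_n = (τ₀μ₀ + (n/σ²)x̄)/τ_n.
Here τ₀ = 1/688.5 = 0.001452 and τ_data = 28/837.2 = 0.033445, so τ_n = 0.034897.
Rearranging for μ₀: μ₀ = (μ_n·τ_n − τ_data·x̄)/τ₀ = (529.2394·0.034897 − 0.033445·530.9) / 0.001452 = 0.712917/0.001452 ≈ 491.0.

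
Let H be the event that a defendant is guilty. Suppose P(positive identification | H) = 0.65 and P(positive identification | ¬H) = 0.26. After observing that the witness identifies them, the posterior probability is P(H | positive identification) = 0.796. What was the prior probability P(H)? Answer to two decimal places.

Bayes' rule in odds form gives O(H|E) = O(H)·[P(E|H)/P(E|¬H)], hence O(H) = O(H|E)/LR.
Posterior odds = 0.796/(1−0.796) = 3.9020. LR = 0.65/0.26 = 2.5000.
Prior odds = 3.9020/2.5000 = 1.5608, so P(H) = 1.5608/(1+1.5608) ≈ 0.61.

P(H) = 0.61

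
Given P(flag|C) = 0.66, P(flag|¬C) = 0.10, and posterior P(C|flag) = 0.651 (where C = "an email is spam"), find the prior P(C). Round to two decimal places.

Bayes' rule in odds form gives O(C|E) = O(C)·[P(E|C)/P(E|¬C)], hence O(C) = O(C|E)/LR.
Posterior odds = 0.651/(1−0.651) = 1.8653. LR = 0.66/0.10 = 6.6000.
Prior odds = 1.8653/6.6000 = 0.2826, so P(C) = 0.2826/(1+0.2826) ≈ 0.22.

P(C) = 0.22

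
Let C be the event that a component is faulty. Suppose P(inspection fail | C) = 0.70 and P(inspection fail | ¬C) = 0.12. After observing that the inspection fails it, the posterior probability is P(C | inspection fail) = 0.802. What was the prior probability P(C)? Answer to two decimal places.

In odds form, posterior odds = prior odds × likelihood ratio, so prior odds = posterior odds ÷ LR.
Posterior odds = 0.802/(1−0.802) = 4.0505. LR = 0.70/0.12 = 5.8333.
Prior odds = 4.0505/5.8333 = 0.6944, so P(C) = 0.6944/(1+0.6944) ≈ 0.41.

P(C) = 0.41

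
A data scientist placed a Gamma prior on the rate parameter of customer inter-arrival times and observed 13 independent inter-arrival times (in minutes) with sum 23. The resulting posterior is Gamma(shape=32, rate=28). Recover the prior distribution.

For an exponential likelihood with a Gamma(α, β) prior on the rate, n observations with total T give posterior Gamma(α+n, β+T).
So α = 32 − 13 = 19 and β = 28 − 23 = 5.

Gamma(shape=19, rate=5)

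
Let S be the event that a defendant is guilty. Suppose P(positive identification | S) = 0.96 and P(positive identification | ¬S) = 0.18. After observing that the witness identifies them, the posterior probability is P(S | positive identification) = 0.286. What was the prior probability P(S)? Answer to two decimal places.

Bayes' rule in odds form gives O(S|E) = O(S)·[P(E|S)/P(E|¬S)], hence O(S) = O(S|E)/LR.
Posterior odds = 0.286/(1−0.286) = 0.4006. LR = 0.96/0.18 = 5.3333.
Prior odds = 0.4006/5.3333 = 0.0751, so P(S) = 0.0751/(1+0.0751) ≈ 0.07.

P(S) = 0.07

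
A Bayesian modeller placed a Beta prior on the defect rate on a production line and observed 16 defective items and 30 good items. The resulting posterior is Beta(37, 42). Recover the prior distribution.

Beta(21, 12)

Beta is conjugate to the binomial likelihood: posterior = Beta(α+s, β+f).
So α = 37 − 16 = 21 and β = 42 − 30 = 12.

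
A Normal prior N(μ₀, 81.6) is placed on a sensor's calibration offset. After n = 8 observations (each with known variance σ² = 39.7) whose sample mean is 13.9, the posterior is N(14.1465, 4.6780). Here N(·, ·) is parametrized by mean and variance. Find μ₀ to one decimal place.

The posterior mean is a precision-weighted average: μ_n = (τ₀μ₀ + τ_data·x̄)/(τ₀+τ_data), with τ₀=1/σ₀² and τ_data=n/σ².
Here τ₀ = 1/81.6 = 0.012255 and τ_data = 8/39.7 = 0.201511, so τ_n = 0.213766.
Rearranging for μ₀: μ₀ = (μ_n·τ_n − τ_data·x̄)/τ₀ = (14.1465·0.213766 − 0.201511·13.9) / 0.012255 = 0.223038/0.012255 ≈ 18.2.

μ₀ = 18.2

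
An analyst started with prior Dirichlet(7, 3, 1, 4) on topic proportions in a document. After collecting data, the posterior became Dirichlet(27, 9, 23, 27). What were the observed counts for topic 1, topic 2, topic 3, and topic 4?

counts (20, 6, 22, 23)

For a Dirichlet(α) prior with multinomial counts c, the posterior is Dirichlet(α + c) componentwise.
Counts are posterior − prior componentwise: 27−7=20, 9−3=6, 23−1=22, 27−4=23.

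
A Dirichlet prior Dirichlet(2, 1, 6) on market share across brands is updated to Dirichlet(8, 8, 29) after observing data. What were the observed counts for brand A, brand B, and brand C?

For a Dirichlet(α) prior with multinomial counts c, the posterior is Dirichlet(α + c) componentwise.
Counts are posterior − prior componentwise: 8−2=6, 8−1=7, 29−6=23.

counts (6, 7, 23)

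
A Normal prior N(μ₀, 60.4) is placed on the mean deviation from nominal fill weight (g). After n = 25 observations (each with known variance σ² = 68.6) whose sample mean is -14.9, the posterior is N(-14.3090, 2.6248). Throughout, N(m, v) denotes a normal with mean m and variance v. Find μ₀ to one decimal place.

With known observation variance, the Normal–Normal posterior has precision τ_n = τ₀ + n/σ² and mean μ_n = (τ₀μ₀ + (n/σ²)x̄)/τ_n.
Here τ₀ = 1/60.4 = 0.016556 and τ_data = 25/68.6 = 0.364431, so τ_n = 0.380987.
Rearranging for μ₀: μ₀ = (μ_n·τ_n − τ_data·x̄)/τ₀ = (-14.3090·0.380987 − 0.364431·-14.9) / 0.016556 = -0.021521/0.016556 ≈ -1.3.

μ₀ = -1.3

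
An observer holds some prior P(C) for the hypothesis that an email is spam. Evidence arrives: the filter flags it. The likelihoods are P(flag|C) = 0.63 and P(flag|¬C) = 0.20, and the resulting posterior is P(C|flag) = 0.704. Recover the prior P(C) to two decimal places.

P(C) = 0.43

Bayes' rule in odds form gives O(C|E) = O(C)·[P(E|C)/P(E|¬C)], hence O(C) = O(C|E)/LR.
Posterior odds = 0.704/(1−0.704) = 2.3784. LR = 0.63/0.20 = 3.1500.
Prior odds = 2.3784/3.1500 = 0.7550, so P(C) = 0.7550/(1+0.7550) ≈ 0.43.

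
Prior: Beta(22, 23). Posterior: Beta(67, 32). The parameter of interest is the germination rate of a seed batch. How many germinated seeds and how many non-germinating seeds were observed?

45 germinated seeds and 9 non-germinating seeds

Under Beta–binomial conjugacy the posterior parameters are (α+s, β+f).
Match parameters: s=67−22=45, f=32−23=9.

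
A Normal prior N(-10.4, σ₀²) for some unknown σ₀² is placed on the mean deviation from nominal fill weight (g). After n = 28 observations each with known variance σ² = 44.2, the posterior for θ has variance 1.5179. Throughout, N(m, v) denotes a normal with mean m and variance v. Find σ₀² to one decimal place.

For the Normal–Normal model with known σ², precisions add: τ_n = τ₀ + n/σ².
So 1/σ₀² = 1/1.5179 − 28/44.2 = 0.658805 − 0.633484 = 0.025321.
Hence σ₀² = 1/0.025321 ≈ 39.5.

σ₀² = 39.5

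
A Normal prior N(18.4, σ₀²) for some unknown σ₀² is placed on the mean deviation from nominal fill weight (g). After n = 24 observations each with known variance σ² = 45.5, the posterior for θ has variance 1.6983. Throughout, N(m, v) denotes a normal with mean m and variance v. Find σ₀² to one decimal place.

For the Normal–Normal model with known σ², precisions add: τ_n = τ₀ + n/σ².
So 1/σ₀² = 1/1.6983 − 24/45.5 = 0.588824 − 0.527473 = 0.061351.
Hence σ₀² = 1/0.061351 ≈ 16.3.

σ₀² = 16.3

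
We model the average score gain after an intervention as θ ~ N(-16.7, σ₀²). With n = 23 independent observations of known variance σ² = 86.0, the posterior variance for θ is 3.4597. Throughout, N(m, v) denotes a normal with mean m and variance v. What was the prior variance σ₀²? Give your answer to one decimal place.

σ₀² = 46.3

Posterior precision equals prior precision plus data precision: 1/σ_n² = 1/σ₀² + n/σ².
So 1/σ₀² = 1/3.4597 − 23/86.0 = 0.289042 − 0.267442 = 0.021600.
Hence σ₀² = 1/0.021600 ≈ 46.3.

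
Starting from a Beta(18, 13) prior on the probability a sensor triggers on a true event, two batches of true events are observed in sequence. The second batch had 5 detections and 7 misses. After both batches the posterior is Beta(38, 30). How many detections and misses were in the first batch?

15 detections and 10 misses

Because Beta–binomial updating is additive in the counts, the combined data contributed (α_post−α_prior, β_post−β_prior) successes and failures.
Total across both batches: 38−18=20 detections, 30−13=17 misses.
Subtract the second batch: 20−5=15 detections and 17−7=10 misses.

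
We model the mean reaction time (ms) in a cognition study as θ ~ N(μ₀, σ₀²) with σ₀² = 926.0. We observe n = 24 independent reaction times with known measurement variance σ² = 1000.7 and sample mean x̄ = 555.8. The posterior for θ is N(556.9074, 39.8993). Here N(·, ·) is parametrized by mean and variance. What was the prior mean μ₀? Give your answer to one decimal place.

The posterior mean is a precision-weighted average: μ_n = (τ₀μ₀ + τ_data·x̄)/(τ₀+τ_data), with τ₀=1/σ₀² and τ_data=n/σ².
Here τ₀ = 1/926.0 = 0.001080 and τ_data = 24/1000.7 = 0.023983, so τ_n = 0.025063.
Rearranging for μ₀: μ₀ = (μ_n·τ_n − τ_data·x̄)/τ₀ = (556.9074·0.025063 − 0.023983·555.8) / 0.001080 = 0.628019/0.001080 ≈ 581.5.

μ₀ = 581.5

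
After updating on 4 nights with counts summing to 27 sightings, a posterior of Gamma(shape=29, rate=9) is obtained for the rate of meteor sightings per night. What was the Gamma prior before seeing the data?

Gamma(shape=2, rate=5)

A Gamma(α, β) prior (rate parametrization) on a Poisson rate with n observations summing to S gives posterior Gamma(α+S, β+n).
So α = 29 − 27 = 2 and β = 9 − 4 = 5.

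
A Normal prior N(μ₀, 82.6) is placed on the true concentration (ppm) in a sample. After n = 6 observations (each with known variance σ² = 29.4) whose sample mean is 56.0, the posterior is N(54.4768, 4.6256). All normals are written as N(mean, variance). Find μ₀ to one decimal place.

The posterior mean is a precision-weighted average: μ_n = (τ₀μ₀ + τ_data·x̄)/(τ₀+τ_data), with τ₀=1/σ₀² and τ_data=n/σ².
Here τ₀ = 1/82.6 = 0.012107 and τ_data = 6/29.4 = 0.204082, so τ_n = 0.216189.
Rearranging for μ₀: μ₀ = (μ_n·τ_n − τ_data·x̄)/τ₀ = (54.4768·0.216189 − 0.204082·56.0) / 0.012107 = 0.348693/0.012107 ≈ 28.8.

μ₀ = 28.8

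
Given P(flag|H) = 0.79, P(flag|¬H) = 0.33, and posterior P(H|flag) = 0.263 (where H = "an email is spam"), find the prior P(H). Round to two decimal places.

In odds form, posterior odds = prior odds × likelihood ratio, so prior odds = posterior odds ÷ LR.
Posterior odds = 0.263/(1−0.263) = 0.3569. LR = 0.79/0.33 = 2.3939.
Prior odds = 0.3569/2.3939 = 0.1491, so P(H) = 0.1491/(1+0.1491) ≈ 0.13.

P(H) = 0.13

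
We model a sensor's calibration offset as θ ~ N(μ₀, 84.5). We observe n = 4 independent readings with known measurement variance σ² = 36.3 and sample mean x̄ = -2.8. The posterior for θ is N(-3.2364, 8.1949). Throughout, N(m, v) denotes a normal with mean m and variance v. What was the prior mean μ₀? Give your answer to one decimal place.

With known observation variance, the Normal–Normal posterior has precision τ_n = τ₀ + n/σ² and mean μ_n = (τ₀μ₀ + (n/σ²)x̄)/τ_n.
Here τ₀ = 1/84.5 = 0.011834 and τ_data = 4/36.3 = 0.110193, so τ_n = 0.122027.
Rearranging for μ₀: μ₀ = (μ_n·τ_n − τ_data·x̄)/τ₀ = (-3.2364·0.122027 − 0.110193·-2.8) / 0.011834 = -0.086388/0.011834 ≈ -7.3.

μ₀ = -7.3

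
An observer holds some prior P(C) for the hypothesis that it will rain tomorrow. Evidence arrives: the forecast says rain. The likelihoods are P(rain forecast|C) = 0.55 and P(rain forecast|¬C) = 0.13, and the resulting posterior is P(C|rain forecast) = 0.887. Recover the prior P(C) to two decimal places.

P(C) = 0.65

Bayes' rule in odds form gives O(C|E) = O(C)·[P(E|C)/P(E|¬C)], hence O(C) = O(C|E)/LR.
Posterior odds = 0.887/(1−0.887) = 7.8496. LR = 0.55/0.13 = 4.2308.
Prior odds = 7.8496/4.2308 = 1.8553, so P(C) = 1.8553/(1+1.8553) ≈ 0.65.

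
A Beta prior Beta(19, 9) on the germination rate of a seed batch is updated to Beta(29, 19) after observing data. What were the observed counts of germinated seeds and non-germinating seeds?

10 germinated seeds and 10 non-germinating seeds

Beta is conjugate to the binomial likelihood: posterior = Beta(a+s, b+f).
So s = 29 − 19 = 10 and f = 19 − 9 = 10.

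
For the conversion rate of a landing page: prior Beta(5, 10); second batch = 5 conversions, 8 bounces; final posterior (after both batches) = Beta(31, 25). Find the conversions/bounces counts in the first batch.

21 conversions and 7 bounces

Because Beta–binomial updating is additive in the counts, the combined data contributed (α_post−α_prior, β_post−β_prior) successes and failures.
Total across both batches: 31−5=26 conversions, 25−10=15 bounces.
Subtract the second batch: 26−5=21 conversions and 15−8=7 bounces.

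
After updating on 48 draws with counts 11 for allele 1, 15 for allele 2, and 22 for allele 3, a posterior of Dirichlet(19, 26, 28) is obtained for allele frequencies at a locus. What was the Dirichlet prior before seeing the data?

Dirichlet(8, 11, 6)

For a Dirichlet(α) prior with multinomial counts c, the posterior is Dirichlet(α + c) componentwise.
Subtract each count from the matching posterior parameter: 19−11=8, 26−15=11, 28−22=6.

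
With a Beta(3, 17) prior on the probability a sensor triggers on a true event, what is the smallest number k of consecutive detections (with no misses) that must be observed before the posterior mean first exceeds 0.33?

k = 6

After k detections and 0 misses the posterior is Beta(3+k, 17), with mean (3+k)/(3+17+k).
Set (3+k)/(20+k) > 0.33 and solve: k > (0.33·20 − 3)/(1 − 0.33) = 5.373.
The smallest integer exceeding 5.373 is 6, and checking k=6: (9)/(26) = 0.3462 > 0.33.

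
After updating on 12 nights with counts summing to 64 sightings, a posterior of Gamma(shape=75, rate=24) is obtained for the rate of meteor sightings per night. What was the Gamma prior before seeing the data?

Gamma(shape=11, rate=12)

Gamma–Poisson conjugacy: posterior shape = α + Σxᵢ, posterior rate = β + n.
So α = 75 − 64 = 11 and β = 24 − 12 = 12.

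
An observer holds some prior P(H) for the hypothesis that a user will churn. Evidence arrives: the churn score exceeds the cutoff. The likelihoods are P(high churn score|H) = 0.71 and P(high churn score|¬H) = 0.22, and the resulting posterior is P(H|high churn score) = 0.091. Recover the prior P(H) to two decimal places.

Bayes' rule in odds form gives O(H|E) = O(H)·[P(E|H)/P(E|¬H)], hence O(H) = O(H|E)/LR.
Posterior odds = 0.091/(1−0.091) = 0.1001. LR = 0.71/0.22 = 3.2273.
Prior odds = 0.1001/3.2273 = 0.0310, so P(H) = 0.0310/(1+0.0310) ≈ 0.03.

P(H) = 0.03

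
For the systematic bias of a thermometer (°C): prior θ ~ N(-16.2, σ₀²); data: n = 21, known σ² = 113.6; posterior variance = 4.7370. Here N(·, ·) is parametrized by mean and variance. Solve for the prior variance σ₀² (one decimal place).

σ₀² = 38.1

For the Normal–Normal model with known σ², precisions add: τ_n = τ₀ + n/σ².
So 1/σ₀² = 1/4.7370 − 21/113.6 = 0.211104 − 0.184859 = 0.026245.
Hence σ₀² = 1/0.026245 ≈ 38.1.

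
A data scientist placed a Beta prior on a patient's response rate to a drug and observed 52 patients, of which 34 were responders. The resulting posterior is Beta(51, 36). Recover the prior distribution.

Beta(17, 18)

Under Beta–binomial conjugacy the posterior parameters are (α+s, β+f).
So α = 51 − 34 = 17 and β = 36 − 18 = 18.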